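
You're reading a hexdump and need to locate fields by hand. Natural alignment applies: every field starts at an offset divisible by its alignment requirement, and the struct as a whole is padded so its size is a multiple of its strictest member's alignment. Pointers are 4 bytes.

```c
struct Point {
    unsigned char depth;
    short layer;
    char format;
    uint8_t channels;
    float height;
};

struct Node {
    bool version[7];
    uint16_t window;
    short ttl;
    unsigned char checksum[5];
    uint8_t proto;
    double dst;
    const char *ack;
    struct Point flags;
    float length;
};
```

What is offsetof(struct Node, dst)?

Point: depth at 0 (size 1, align 1) → ends 1; pad 1 to align 2 for layer; layer at 2 (size 2, align 2) → ends 4; format at 4 (size 1, align 1) → ends 5; channels at 5 (size 1, align 1) → ends 6; pad 2 to align 4 for height; height at 8 (size 4, align 4) → ends 12; total 12 bytes, alignment 4
version at 0 (size 7, align 1) → ends 7
pad 1 to align 2 for window
window at 8 (size 2, align 2) → ends 10
ttl at 10 (size 2, align 2) → ends 12
checksum at 12 (size 5, align 1) → ends 17
proto at 17 (size 1, align 1) → ends 18
pad 6 to align 8 for dst
dst at 24 (size 8, align 8) → ends 32

24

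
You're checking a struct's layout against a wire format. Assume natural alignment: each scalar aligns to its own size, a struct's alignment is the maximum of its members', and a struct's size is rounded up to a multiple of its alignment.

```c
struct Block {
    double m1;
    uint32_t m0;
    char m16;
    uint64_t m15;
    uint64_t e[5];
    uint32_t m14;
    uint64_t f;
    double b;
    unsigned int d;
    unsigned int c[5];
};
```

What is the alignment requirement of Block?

8

member alignments: m1=8, m0=4, m16=1, m15=8, e=8, m14=4, f=8, b=8, d=4, c=4
max = 8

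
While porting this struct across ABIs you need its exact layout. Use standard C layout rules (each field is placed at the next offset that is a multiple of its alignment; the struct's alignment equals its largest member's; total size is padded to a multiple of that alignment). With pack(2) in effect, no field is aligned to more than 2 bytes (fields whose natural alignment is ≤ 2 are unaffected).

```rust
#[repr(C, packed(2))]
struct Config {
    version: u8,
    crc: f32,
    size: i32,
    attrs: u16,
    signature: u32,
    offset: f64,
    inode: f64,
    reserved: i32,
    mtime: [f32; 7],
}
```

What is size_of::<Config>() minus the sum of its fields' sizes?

@0: version [1B, align 1] → 1
+1 pad (align 2)
@2: crc [4B, align 2] → 6
@6: size [4B, align 2] → 10
@10: attrs [2B, align 2] → 12
@12: signature [4B, align 2] → 16
@16: offset [8B, align 2] → 24
@24: inode [8B, align 2] → 32
@32: reserved [4B, align 2] → 36
@36: mtime [28B, align 2] → 64
size 64, align 2
data bytes 63, size 64 → padding 1

1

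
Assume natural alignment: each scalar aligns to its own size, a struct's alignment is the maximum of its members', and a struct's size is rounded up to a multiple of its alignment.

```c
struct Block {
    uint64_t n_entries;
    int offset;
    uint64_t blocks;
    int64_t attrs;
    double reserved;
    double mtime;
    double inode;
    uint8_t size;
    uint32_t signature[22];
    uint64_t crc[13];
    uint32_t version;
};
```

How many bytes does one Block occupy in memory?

264

@0: n_entries [8B, align 8] → 8
@8: offset [4B, align 4] → 12
+4 pad (align 8)
@16: blocks [8B, align 8] → 24
@24: attrs [8B, align 8] → 32
@32: reserved [8B, align 8] → 40
@40: mtime [8B, align 8] → 48
@48: inode [8B, align 8] → 56
@56: size [1B, align 1] → 57
+3 pad (align 4)
@60: signature [88B, align 4] → 148
+4 pad (align 8)
@152: crc [104B, align 8] → 256
@256: version [4B, align 4] → 260
+4 tail pad (align 8)
size 264, align 8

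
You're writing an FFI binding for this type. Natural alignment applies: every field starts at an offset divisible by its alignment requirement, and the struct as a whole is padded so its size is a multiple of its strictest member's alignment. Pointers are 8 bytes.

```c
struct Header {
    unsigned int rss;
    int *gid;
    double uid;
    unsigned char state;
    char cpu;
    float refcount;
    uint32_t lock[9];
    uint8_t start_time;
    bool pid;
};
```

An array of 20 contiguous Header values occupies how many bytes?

1440

rss at 0 (size 4, align 4) → ends 4
pad 4 to align 8 for gid
gid at 8 (size 8, align 8) → ends 16
uid at 16 (size 8, align 8) → ends 24
state at 24 (size 1, align 1) → ends 25
cpu at 25 (size 1, align 1) → ends 26
pad 2 to align 4 for refcount
refcount at 28 (size 4, align 4) → ends 32
lock at 32 (size 36, align 4) → ends 68
start_time at 68 (size 1, align 1) → ends 69
pid at 69 (size 1, align 1) → ends 70
tail pad 2 to reach multiple of 8
total 72 bytes, alignment 8
array of 20: 20 × 72 = 1440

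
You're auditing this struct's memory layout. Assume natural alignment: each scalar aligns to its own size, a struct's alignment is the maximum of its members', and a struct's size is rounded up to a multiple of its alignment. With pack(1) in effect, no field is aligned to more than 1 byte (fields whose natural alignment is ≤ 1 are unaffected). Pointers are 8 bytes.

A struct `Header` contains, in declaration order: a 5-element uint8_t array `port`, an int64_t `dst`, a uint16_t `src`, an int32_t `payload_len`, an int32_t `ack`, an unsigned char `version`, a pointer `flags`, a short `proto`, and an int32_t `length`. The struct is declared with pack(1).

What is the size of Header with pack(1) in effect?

0..5  port  (5B, 1-aligned)
5..13  dst  (8B, 1-aligned)
13..15  src  (2B, 1-aligned)
15..19  payload_len  (4B, 1-aligned)
19..23  ack  (4B, 1-aligned)
23..24  version  (1B, 1-aligned)
24..32  flags  (8B, 1-aligned)
32..34  proto  (2B, 1-aligned)
34..38  length  (4B, 1-aligned)
sizeof = 38, alignof = 1

38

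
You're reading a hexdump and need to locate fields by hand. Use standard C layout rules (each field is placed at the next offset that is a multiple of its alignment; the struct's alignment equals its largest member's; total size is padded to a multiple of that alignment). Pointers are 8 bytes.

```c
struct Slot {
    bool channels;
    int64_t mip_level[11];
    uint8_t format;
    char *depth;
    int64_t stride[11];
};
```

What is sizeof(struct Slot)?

0..1  channels  (1B, 1-aligned)
1..8  -- padding (7B)
8..96  mip_level  (88B, 8-aligned)
96..97  format  (1B, 1-aligned)
97..104  -- padding (7B)
104..112  depth  (8B, 8-aligned)
112..200  stride  (88B, 8-aligned)
sizeof = 200, alignof = 8

200 bytes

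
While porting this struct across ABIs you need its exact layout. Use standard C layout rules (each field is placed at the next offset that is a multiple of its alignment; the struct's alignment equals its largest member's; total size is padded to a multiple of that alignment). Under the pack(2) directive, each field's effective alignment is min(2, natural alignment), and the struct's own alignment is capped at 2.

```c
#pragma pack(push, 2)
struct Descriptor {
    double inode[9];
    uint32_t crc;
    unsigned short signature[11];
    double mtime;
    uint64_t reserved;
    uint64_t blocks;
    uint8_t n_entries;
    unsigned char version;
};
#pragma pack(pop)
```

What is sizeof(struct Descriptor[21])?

0..72  inode  (72B, 2-aligned)
72..76  crc  (4B, 2-aligned)
76..98  signature  (22B, 2-aligned)
98..106  mtime  (8B, 2-aligned)
106..114  reserved  (8B, 2-aligned)
114..122  blocks  (8B, 2-aligned)
122..123  n_entries  (1B, 1-aligned)
123..124  version  (1B, 1-aligned)
sizeof = 124, alignof = 2
array of 21: 21 × 124 = 2604

2604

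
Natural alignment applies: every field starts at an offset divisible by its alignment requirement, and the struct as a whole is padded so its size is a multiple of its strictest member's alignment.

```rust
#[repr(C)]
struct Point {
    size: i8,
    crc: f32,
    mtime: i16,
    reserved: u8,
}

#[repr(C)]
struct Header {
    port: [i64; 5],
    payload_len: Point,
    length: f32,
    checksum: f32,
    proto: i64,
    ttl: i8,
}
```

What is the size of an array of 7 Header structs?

Point: size at 0 (size 1, align 1) → ends 1; pad 3 to align 4 for crc; crc at 4 (size 4, align 4) → ends 8; mtime at 8 (size 2, align 2) → ends 10; reserved at 10 (size 1, align 1) → ends 11; tail pad 1 to reach multiple of 4; total 12 bytes, alignment 4
port at 0 (size 40, align 8) → ends 40
payload_len at 40 (size 12, align 4) → ends 52
length at 52 (size 4, align 4) → ends 56
checksum at 56 (size 4, align 4) → ends 60
pad 4 to align 8 for proto
proto at 64 (size 8, align 8) → ends 72
ttl at 72 (size 1, align 1) → ends 73
tail pad 7 to reach multiple of 8
total 80 bytes, alignment 8
array of 7: 7 × 80 = 560

560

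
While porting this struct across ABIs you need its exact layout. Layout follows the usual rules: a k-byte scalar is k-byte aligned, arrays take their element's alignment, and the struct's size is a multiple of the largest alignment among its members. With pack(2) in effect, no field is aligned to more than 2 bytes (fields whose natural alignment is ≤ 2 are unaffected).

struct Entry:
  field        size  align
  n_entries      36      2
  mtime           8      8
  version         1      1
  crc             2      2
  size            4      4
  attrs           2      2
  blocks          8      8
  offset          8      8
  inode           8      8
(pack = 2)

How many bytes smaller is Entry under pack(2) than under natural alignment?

natural layout:
  @0: n_entries [36B, align 2] → 36
  +4 pad (align 8)
  @40: mtime [8B, align 8] → 48
  @48: version [1B, align 1] → 49
  +1 pad (align 2)
  @50: crc [2B, align 2] → 52
  @52: size [4B, align 4] → 56
  @56: attrs [2B, align 2] → 58
  +6 pad (align 8)
  @64: blocks [8B, align 8] → 72
  @72: offset [8B, align 8] → 80
  @80: inode [8B, align 8] → 88
  size 88, align 8
packed(2) layout:
  @0: n_entries [36B, align 2] → 36
  @36: mtime [8B, align 2] → 44
  @44: version [1B, align 1] → 45
  +1 pad (align 2)
  @46: crc [2B, align 2] → 48
  @48: size [4B, align 2] → 52
  @52: attrs [2B, align 2] → 54
  @54: blocks [8B, align 2] → 62
  @62: offset [8B, align 2] → 70
  @70: inode [8B, align 2] → 78
  size 78, align 2
88 − 78 = 10

10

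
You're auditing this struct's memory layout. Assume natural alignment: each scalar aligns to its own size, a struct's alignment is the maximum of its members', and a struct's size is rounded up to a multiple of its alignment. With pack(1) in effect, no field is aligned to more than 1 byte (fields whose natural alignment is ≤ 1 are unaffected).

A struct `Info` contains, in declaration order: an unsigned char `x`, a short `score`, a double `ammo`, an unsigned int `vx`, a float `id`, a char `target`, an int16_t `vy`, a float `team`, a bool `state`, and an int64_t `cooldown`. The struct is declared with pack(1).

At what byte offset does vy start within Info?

x at 0 (size 1, align 1) → ends 1
score at 1 (size 2, align 1) → ends 3
ammo at 3 (size 8, align 1) → ends 11
vx at 11 (size 4, align 1) → ends 15
id at 15 (size 4, align 1) → ends 19
target at 19 (size 1, align 1) → ends 20
vy at 20 (size 2, align 1) → ends 22

20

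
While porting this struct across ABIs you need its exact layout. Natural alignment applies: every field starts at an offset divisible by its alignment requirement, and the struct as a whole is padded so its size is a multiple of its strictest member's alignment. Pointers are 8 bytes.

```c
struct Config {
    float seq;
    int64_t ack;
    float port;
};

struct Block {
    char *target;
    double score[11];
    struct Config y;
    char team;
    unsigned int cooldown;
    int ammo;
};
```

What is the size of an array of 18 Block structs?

Config: seq at 0 (size 4, align 4) → ends 4; pad 4 to align 8 for ack; ack at 8 (size 8, align 8) → ends 16; port at 16 (size 4, align 4) → ends 20; tail pad 4 to reach multiple of 8; total 24 bytes, alignment 8
target at 0 (size 8, align 8) → ends 8
score at 8 (size 88, align 8) → ends 96
y at 96 (size 24, align 8) → ends 120
team at 120 (size 1, align 1) → ends 121
pad 3 to align 4 for cooldown
cooldown at 124 (size 4, align 4) → ends 128
ammo at 128 (size 4, align 4) → ends 132
tail pad 4 to reach multiple of 8
total 136 bytes, alignment 8
array of 18: 18 × 136 = 2448

2448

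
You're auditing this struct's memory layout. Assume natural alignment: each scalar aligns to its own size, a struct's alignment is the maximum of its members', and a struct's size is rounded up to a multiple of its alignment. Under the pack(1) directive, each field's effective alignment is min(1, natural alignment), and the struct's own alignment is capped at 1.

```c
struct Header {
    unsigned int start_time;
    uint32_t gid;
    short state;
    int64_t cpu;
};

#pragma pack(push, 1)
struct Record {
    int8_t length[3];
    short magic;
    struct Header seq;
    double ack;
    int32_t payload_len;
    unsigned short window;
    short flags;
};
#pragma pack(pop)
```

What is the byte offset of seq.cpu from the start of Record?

Header: start_time at 0 (size 4, align 4) → ends 4; gid at 4 (size 4, align 4) → ends 8; state at 8 (size 2, align 2) → ends 10; pad 6 to align 8 for cpu; cpu at 16 (size 8, align 8) → ends 24; total 24 bytes, alignment 8
length at 0 (size 3, align 1) → ends 3
magic at 3 (size 2, align 1) → ends 5
seq at 5 (size 24, align 1) → ends 29
within Header: cpu at 16
5 + 16 = 21

21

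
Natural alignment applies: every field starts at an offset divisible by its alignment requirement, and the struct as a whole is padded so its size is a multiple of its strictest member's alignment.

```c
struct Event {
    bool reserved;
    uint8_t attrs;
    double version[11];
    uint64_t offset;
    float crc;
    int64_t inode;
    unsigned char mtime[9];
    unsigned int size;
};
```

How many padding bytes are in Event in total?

13

@0: reserved [1B, align 1] → 1
@1: attrs [1B, align 1] → 2
+6 pad (align 8)
@8: version [88B, align 8] → 96
@96: offset [8B, align 8] → 104
@104: crc [4B, align 4] → 108
+4 pad (align 8)
@112: inode [8B, align 8] → 120
@120: mtime [9B, align 1] → 129
+3 pad (align 4)
@132: size [4B, align 4] → 136
size 136, align 8
data bytes 123, size 136 → padding 13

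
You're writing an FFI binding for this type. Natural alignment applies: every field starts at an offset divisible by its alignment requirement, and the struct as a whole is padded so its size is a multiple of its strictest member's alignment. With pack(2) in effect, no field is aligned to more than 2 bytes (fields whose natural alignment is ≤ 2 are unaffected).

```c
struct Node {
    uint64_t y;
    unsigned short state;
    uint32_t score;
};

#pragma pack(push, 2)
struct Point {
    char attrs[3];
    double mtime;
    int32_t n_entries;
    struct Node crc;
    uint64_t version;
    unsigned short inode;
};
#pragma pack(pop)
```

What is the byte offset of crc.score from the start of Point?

28

Node: 0..8  y  (8B, 8-aligned); 8..10  state  (2B, 2-aligned); 10..12  -- padding (2B); 12..16  score  (4B, 4-aligned); sizeof = 16, alignof = 8
0..3  attrs  (3B, 1-aligned)
3..4  -- padding (1B)
4..12  mtime  (8B, 2-aligned)
12..16  n_entries  (4B, 2-aligned)
16..32  crc  (16B, 2-aligned)
within Node: score at 12
16 + 12 = 28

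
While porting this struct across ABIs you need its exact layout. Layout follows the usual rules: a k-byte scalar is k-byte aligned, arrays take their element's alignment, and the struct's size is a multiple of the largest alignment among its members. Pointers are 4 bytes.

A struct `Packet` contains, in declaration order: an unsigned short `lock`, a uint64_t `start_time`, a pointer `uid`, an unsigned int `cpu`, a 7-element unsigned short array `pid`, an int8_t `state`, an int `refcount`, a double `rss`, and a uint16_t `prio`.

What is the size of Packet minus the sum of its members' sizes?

lock at 0 (size 2, align 2) → ends 2
pad 6 to align 8 for start_time
start_time at 8 (size 8, align 8) → ends 16
uid at 16 (size 4, align 4) → ends 20
cpu at 20 (size 4, align 4) → ends 24
pid at 24 (size 14, align 2) → ends 38
state at 38 (size 1, align 1) → ends 39
pad 1 to align 4 for refcount
refcount at 40 (size 4, align 4) → ends 44
pad 4 to align 8 for rss
rss at 48 (size 8, align 8) → ends 56
prio at 56 (size 2, align 2) → ends 58
tail pad 6 to reach multiple of 8
total 64 bytes, alignment 8
data bytes 47, size 64 → padding 17

17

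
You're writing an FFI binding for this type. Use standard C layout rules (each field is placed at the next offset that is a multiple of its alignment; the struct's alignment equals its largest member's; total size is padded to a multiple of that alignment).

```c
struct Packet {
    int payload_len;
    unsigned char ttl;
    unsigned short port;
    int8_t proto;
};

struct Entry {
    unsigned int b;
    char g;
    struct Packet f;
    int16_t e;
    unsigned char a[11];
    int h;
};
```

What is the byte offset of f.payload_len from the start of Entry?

Packet: @0: payload_len [4B, align 4] → 4; @4: ttl [1B, align 1] → 5; +1 pad (align 2); @6: port [2B, align 2] → 8; @8: proto [1B, align 1] → 9; +3 tail pad (align 4); size 12, align 4
@0: b [4B, align 4] → 4
@4: g [1B, align 1] → 5
+3 pad (align 4)
@8: f [12B, align 4] → 20
within Packet: payload_len at 0
8 + 0 = 8

8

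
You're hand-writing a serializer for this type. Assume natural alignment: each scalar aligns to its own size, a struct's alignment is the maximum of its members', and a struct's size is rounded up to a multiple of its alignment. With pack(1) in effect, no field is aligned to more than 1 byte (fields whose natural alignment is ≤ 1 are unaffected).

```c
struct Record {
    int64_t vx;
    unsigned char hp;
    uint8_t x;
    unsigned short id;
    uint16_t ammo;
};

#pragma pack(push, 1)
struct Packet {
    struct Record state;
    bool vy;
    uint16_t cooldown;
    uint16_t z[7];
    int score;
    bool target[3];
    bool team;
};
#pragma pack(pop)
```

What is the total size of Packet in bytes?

41

Record: 0..8  vx  (8B, 8-aligned); 8..9  hp  (1B, 1-aligned); 9..10  x  (1B, 1-aligned); 10..12  id  (2B, 2-aligned); 12..14  ammo  (2B, 2-aligned); 14..16  -- tail padding (2B); sizeof = 16, alignof = 8
0..16  state  (16B, 1-aligned)
16..17  vy  (1B, 1-aligned)
17..19  cooldown  (2B, 1-aligned)
19..33  z  (14B, 1-aligned)
33..37  score  (4B, 1-aligned)
37..40  target  (3B, 1-aligned)
40..41  team  (1B, 1-aligned)
sizeof = 41, alignof = 1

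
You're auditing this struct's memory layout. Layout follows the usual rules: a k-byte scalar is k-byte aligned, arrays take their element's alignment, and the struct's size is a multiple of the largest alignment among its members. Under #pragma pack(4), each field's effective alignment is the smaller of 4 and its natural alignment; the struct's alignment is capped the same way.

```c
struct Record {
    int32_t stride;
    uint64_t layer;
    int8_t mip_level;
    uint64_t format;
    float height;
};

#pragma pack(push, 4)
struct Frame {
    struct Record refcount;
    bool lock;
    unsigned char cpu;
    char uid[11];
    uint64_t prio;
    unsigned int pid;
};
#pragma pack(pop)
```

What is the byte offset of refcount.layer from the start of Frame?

8

Record: 0..4  stride  (4B, 4-aligned); 4..8  -- padding (4B); 8..16  layer  (8B, 8-aligned); 16..17  mip_level  (1B, 1-aligned); 17..24  -- padding (7B); 24..32  format  (8B, 8-aligned); 32..36  height  (4B, 4-aligned); 36..40  -- tail padding (4B); sizeof = 40, alignof = 8
0..40  refcount  (40B, 4-aligned)
within Record: layer at 8
0 + 8 = 8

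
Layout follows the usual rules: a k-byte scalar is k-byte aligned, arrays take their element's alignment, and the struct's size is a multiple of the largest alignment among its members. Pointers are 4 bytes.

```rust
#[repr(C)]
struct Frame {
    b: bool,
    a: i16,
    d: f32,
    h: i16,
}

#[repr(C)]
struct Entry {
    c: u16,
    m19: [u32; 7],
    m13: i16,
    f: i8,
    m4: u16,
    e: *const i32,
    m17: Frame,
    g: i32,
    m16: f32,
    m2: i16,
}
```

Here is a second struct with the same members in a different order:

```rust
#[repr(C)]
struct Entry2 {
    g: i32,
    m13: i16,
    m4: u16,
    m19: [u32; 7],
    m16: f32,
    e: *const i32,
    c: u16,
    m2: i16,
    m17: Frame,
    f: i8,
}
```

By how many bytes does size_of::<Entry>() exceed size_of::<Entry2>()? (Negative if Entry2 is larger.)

4

Frame: b at 0 (size 1, align 1) → ends 1; pad 1 to align 2 for a; a at 2 (size 2, align 2) → ends 4; d at 4 (size 4, align 4) → ends 8; h at 8 (size 2, align 2) → ends 10; tail pad 2 to reach multiple of 4; total 12 bytes, alignment 4
c at 0 (size 2, align 2) → ends 2
pad 2 to align 4 for m19
m19 at 4 (size 28, align 4) → ends 32
m13 at 32 (size 2, align 2) → ends 34
f at 34 (size 1, align 1) → ends 35
pad 1 to align 2 for m4
m4 at 36 (size 2, align 2) → ends 38
pad 2 to align 4 for e
e at 40 (size 4, align 4) → ends 44
m17 at 44 (size 12, align 4) → ends 56
g at 56 (size 4, align 4) → ends 60
m16 at 60 (size 4, align 4) → ends 64
m2 at 64 (size 2, align 2) → ends 66
tail pad 2 to reach multiple of 4
total 68 bytes, alignment 4
— Entry2 —
g at 0 (size 4, align 4) → ends 4
m13 at 4 (size 2, align 2) → ends 6
m4 at 6 (size 2, align 2) → ends 8
m19 at 8 (size 28, align 4) → ends 36
m16 at 36 (size 4, align 4) → ends 40
e at 40 (size 4, align 4) → ends 44
c at 44 (size 2, align 2) → ends 46
m2 at 46 (size 2, align 2) → ends 48
m17 at 48 (size 12, align 4) → ends 60
f at 60 (size 1, align 1) → ends 61
tail pad 3 to reach multiple of 4
total 64 bytes, alignment 4
68 − 64 = 4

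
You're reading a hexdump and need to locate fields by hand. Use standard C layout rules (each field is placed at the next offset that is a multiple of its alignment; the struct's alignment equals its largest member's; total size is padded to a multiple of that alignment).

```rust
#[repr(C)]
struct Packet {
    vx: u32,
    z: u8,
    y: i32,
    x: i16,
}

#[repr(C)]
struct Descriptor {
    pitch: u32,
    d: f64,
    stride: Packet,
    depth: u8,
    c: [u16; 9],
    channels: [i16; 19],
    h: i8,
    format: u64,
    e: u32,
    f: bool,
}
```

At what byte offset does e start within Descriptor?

104

Packet: 0..4  vx  (4B, 4-aligned); 4..5  z  (1B, 1-aligned); 5..8  -- padding (3B); 8..12  y  (4B, 4-aligned); 12..14  x  (2B, 2-aligned); 14..16  -- tail padding (2B); sizeof = 16, alignof = 4
0..4  pitch  (4B, 4-aligned)
4..8  -- padding (4B)
8..16  d  (8B, 8-aligned)
16..32  stride  (16B, 4-aligned)
32..33  depth  (1B, 1-aligned)
33..34  -- padding (1B)
34..52  c  (18B, 2-aligned)
52..90  channels  (38B, 2-aligned)
90..91  h  (1B, 1-aligned)
91..96  -- padding (5B)
96..104  format  (8B, 8-aligned)
104..108  e  (4B, 4-aligned)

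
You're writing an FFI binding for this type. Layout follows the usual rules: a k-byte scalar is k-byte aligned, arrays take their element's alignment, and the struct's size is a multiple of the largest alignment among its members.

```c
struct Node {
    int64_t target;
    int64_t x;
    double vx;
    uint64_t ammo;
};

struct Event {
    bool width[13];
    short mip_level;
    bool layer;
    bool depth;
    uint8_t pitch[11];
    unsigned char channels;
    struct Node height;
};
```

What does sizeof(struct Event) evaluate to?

Node: target at 0 (size 8, align 8) → ends 8; x at 8 (size 8, align 8) → ends 16; vx at 16 (size 8, align 8) → ends 24; ammo at 24 (size 8, align 8) → ends 32; total 32 bytes, alignment 8
width at 0 (size 13, align 1) → ends 13
pad 1 to align 2 for mip_level
mip_level at 14 (size 2, align 2) → ends 16
layer at 16 (size 1, align 1) → ends 17
depth at 17 (size 1, align 1) → ends 18
pitch at 18 (size 11, align 1) → ends 29
channels at 29 (size 1, align 1) → ends 30
pad 2 to align 8 for height
height at 32 (size 32, align 8) → ends 64
total 64 bytes, alignment 8

64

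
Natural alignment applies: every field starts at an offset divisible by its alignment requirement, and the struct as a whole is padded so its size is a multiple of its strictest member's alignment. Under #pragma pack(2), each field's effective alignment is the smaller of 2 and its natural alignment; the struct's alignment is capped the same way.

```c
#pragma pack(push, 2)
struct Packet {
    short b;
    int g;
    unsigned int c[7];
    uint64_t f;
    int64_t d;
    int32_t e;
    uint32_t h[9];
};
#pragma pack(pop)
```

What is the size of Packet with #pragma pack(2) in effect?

@0: b [2B, align 2] → 2
@2: g [4B, align 2] → 6
@6: c [28B, align 2] → 34
@34: f [8B, align 2] → 42
@42: d [8B, align 2] → 50
@50: e [4B, align 2] → 54
@54: h [36B, align 2] → 90
size 90, align 2

90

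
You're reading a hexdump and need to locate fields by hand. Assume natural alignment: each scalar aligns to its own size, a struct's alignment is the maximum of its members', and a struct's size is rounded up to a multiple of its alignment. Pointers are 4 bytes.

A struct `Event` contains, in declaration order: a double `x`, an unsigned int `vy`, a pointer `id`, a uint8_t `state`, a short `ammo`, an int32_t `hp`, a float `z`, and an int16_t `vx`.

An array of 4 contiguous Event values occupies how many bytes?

128

@0: x [8B, align 8] → 8
@8: vy [4B, align 4] → 12
@12: id [4B, align 4] → 16
@16: state [1B, align 1] → 17
+1 pad (align 2)
@18: ammo [2B, align 2] → 20
@20: hp [4B, align 4] → 24
@24: z [4B, align 4] → 28
@28: vx [2B, align 2] → 30
+2 tail pad (align 8)
size 32, align 8
array of 4: 4 × 32 = 128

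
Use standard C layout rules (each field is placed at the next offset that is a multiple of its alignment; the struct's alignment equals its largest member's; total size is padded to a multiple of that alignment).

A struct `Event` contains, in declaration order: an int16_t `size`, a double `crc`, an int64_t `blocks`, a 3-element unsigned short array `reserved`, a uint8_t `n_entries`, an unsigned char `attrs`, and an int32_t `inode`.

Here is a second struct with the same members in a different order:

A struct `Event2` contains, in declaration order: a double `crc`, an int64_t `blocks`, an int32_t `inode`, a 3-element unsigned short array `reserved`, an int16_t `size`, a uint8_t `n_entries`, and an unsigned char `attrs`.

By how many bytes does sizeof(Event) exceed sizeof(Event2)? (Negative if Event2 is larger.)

size at 0 (size 2, align 2) → ends 2
pad 6 to align 8 for crc
crc at 8 (size 8, align 8) → ends 16
blocks at 16 (size 8, align 8) → ends 24
reserved at 24 (size 6, align 2) → ends 30
n_entries at 30 (size 1, align 1) → ends 31
attrs at 31 (size 1, align 1) → ends 32
inode at 32 (size 4, align 4) → ends 36
tail pad 4 to reach multiple of 8
total 40 bytes, alignment 8
— Event2 —
crc at 0 (size 8, align 8) → ends 8
blocks at 8 (size 8, align 8) → ends 16
inode at 16 (size 4, align 4) → ends 20
reserved at 20 (size 6, align 2) → ends 26
size at 26 (size 2, align 2) → ends 28
n_entries at 28 (size 1, align 1) → ends 29
attrs at 29 (size 1, align 1) → ends 30
tail pad 2 to reach multiple of 8
total 32 bytes, alignment 8
40 − 32 = 8

8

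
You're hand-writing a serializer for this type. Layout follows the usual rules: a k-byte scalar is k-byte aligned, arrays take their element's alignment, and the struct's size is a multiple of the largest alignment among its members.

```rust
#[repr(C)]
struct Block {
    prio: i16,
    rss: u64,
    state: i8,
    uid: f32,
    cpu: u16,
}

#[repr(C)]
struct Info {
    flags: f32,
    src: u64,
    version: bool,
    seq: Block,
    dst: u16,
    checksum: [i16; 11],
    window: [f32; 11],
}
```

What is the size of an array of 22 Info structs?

2816

Block: @0: prio [2B, align 2] → 2; +6 pad (align 8); @8: rss [8B, align 8] → 16; @16: state [1B, align 1] → 17; +3 pad (align 4); @20: uid [4B, align 4] → 24; @24: cpu [2B, align 2] → 26; +6 tail pad (align 8); size 32, align 8
@0: flags [4B, align 4] → 4
+4 pad (align 8)
@8: src [8B, align 8] → 16
@16: version [1B, align 1] → 17
+7 pad (align 8)
@24: seq [32B, align 8] → 56
@56: dst [2B, align 2] → 58
@58: checksum [22B, align 2] → 80
@80: window [44B, align 4] → 124
+4 tail pad (align 8)
size 128, align 8
array of 22: 22 × 128 = 2816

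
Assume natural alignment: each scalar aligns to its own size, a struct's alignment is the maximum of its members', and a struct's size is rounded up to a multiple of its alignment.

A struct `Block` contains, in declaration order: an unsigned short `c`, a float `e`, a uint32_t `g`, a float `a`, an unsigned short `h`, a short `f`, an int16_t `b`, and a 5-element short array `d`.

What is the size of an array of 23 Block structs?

@0: c [2B, align 2] → 2
+2 pad (align 4)
@4: e [4B, align 4] → 8
@8: g [4B, align 4] → 12
@12: a [4B, align 4] → 16
@16: h [2B, align 2] → 18
@18: f [2B, align 2] → 20
@20: b [2B, align 2] → 22
@22: d [10B, align 2] → 32
size 32, align 4
array of 23: 23 × 32 = 736

736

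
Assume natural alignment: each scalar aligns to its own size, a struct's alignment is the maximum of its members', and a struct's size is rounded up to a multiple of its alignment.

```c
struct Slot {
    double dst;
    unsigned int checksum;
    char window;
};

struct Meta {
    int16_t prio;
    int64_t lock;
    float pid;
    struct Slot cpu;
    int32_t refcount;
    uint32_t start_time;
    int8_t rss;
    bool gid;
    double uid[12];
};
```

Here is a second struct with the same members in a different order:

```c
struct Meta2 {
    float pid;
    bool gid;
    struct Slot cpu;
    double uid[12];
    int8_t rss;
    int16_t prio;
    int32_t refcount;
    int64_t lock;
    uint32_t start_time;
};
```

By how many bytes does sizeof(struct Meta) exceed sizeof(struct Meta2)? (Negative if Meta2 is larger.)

8

Slot: 0..8  dst  (8B, 8-aligned); 8..12  checksum  (4B, 4-aligned); 12..13  window  (1B, 1-aligned); 13..16  -- tail padding (3B); sizeof = 16, alignof = 8
0..2  prio  (2B, 2-aligned)
2..8  -- padding (6B)
8..16  lock  (8B, 8-aligned)
16..20  pid  (4B, 4-aligned)
20..24  -- padding (4B)
24..40  cpu  (16B, 8-aligned)
40..44  refcount  (4B, 4-aligned)
44..48  start_time  (4B, 4-aligned)
48..49  rss  (1B, 1-aligned)
49..50  gid  (1B, 1-aligned)
50..56  -- padding (6B)
56..152  uid  (96B, 8-aligned)
sizeof = 152, alignof = 8
— Meta2 —
0..4  pid  (4B, 4-aligned)
4..5  gid  (1B, 1-aligned)
5..8  -- padding (3B)
8..24  cpu  (16B, 8-aligned)
24..120  uid  (96B, 8-aligned)
120..121  rss  (1B, 1-aligned)
121..122  -- padding (1B)
122..124  prio  (2B, 2-aligned)
124..128  refcount  (4B, 4-aligned)
128..136  lock  (8B, 8-aligned)
136..140  start_time  (4B, 4-aligned)
140..144  -- tail padding (4B)
sizeof = 144, alignof = 8
152 − 144 = 8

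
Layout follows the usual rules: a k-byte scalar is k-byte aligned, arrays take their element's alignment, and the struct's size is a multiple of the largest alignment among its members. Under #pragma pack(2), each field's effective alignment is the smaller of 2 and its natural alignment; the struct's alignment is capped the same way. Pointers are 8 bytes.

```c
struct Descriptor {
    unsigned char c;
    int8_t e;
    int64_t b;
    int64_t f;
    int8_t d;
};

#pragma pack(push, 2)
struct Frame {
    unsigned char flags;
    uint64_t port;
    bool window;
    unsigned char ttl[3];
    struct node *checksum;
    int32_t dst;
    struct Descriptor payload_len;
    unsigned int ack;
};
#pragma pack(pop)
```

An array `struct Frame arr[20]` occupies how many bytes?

1240

Descriptor: 0..1  c  (1B, 1-aligned); 1..2  e  (1B, 1-aligned); 2..8  -- padding (6B); 8..16  b  (8B, 8-aligned); 16..24  f  (8B, 8-aligned); 24..25  d  (1B, 1-aligned); 25..32  -- tail padding (7B); sizeof = 32, alignof = 8
0..1  flags  (1B, 1-aligned)
1..2  -- padding (1B)
2..10  port  (8B, 2-aligned)
10..11  window  (1B, 1-aligned)
11..14  ttl  (3B, 1-aligned)
14..22  checksum  (8B, 2-aligned)
22..26  dst  (4B, 2-aligned)
26..58  payload_len  (32B, 2-aligned)
58..62  ack  (4B, 2-aligned)
sizeof = 62, alignof = 2
array of 20: 20 × 62 = 1240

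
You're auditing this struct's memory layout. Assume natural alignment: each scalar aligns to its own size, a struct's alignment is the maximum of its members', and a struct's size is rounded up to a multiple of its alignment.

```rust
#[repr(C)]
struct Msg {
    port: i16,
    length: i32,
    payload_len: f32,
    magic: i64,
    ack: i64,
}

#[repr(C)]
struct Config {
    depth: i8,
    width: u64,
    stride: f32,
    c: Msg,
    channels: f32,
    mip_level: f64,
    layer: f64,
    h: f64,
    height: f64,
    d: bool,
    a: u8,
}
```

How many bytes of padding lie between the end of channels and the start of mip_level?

Msg: @0: port [2B, align 2] → 2; +2 pad (align 4); @4: length [4B, align 4] → 8; @8: payload_len [4B, align 4] → 12; +4 pad (align 8); @16: magic [8B, align 8] → 24; @24: ack [8B, align 8] → 32; size 32, align 8
@0: depth [1B, align 1] → 1
+7 pad (align 8)
@8: width [8B, align 8] → 16
@16: stride [4B, align 4] → 20
+4 pad (align 8)
@24: c [32B, align 8] → 56
@56: channels [4B, align 4] → 60
+4 pad (align 8)
@64: mip_level [8B, align 8] → 72

4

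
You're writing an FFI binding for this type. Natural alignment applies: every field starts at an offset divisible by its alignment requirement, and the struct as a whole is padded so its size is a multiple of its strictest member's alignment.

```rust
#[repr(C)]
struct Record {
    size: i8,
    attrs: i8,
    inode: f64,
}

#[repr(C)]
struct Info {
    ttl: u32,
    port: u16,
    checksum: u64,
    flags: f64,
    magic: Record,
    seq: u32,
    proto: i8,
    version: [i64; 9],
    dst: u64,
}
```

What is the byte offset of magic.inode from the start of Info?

Record: size at 0 (size 1, align 1) → ends 1; attrs at 1 (size 1, align 1) → ends 2; pad 6 to align 8 for inode; inode at 8 (size 8, align 8) → ends 16; total 16 bytes, alignment 8
ttl at 0 (size 4, align 4) → ends 4
port at 4 (size 2, align 2) → ends 6
pad 2 to align 8 for checksum
checksum at 8 (size 8, align 8) → ends 16
flags at 16 (size 8, align 8) → ends 24
magic at 24 (size 16, align 8) → ends 40
within Record: inode at 8
24 + 8 = 32

32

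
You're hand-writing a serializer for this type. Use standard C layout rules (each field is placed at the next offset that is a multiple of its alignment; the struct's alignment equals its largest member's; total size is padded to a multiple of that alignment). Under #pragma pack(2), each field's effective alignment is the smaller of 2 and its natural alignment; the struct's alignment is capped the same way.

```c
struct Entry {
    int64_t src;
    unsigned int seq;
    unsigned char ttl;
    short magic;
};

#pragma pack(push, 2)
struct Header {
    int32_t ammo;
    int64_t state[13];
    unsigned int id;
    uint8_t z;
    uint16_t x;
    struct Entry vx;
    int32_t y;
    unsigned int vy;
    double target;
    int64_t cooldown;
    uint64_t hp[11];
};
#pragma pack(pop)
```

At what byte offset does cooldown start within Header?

Entry: @0: src [8B, align 8] → 8; @8: seq [4B, align 4] → 12; @12: ttl [1B, align 1] → 13; +1 pad (align 2); @14: magic [2B, align 2] → 16; size 16, align 8
@0: ammo [4B, align 2] → 4
@4: state [104B, align 2] → 108
@108: id [4B, align 2] → 112
@112: z [1B, align 1] → 113
+1 pad (align 2)
@114: x [2B, align 2] → 116
@116: vx [16B, align 2] → 132
@132: y [4B, align 2] → 136
@136: vy [4B, align 2] → 140
@140: target [8B, align 2] → 148
@148: cooldown [8B, align 2] → 156

148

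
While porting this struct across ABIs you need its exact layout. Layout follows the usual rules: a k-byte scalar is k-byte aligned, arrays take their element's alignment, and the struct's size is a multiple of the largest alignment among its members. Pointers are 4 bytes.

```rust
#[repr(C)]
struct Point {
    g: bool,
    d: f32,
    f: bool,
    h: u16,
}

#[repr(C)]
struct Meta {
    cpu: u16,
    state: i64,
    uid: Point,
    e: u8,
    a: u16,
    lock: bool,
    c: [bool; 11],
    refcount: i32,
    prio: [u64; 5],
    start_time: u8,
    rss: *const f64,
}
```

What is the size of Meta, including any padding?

Point: 0..1  g  (1B, 1-aligned); 1..4  -- padding (3B); 4..8  d  (4B, 4-aligned); 8..9  f  (1B, 1-aligned); 9..10  -- padding (1B); 10..12  h  (2B, 2-aligned); sizeof = 12, alignof = 4
0..2  cpu  (2B, 2-aligned)
2..8  -- padding (6B)
8..16  state  (8B, 8-aligned)
16..28  uid  (12B, 4-aligned)
28..29  e  (1B, 1-aligned)
29..30  -- padding (1B)
30..32  a  (2B, 2-aligned)
32..33  lock  (1B, 1-aligned)
33..44  c  (11B, 1-aligned)
44..48  refcount  (4B, 4-aligned)
48..88  prio  (40B, 8-aligned)
88..89  start_time  (1B, 1-aligned)
89..92  -- padding (3B)
92..96  rss  (4B, 4-aligned)
sizeof = 96, alignof = 8

96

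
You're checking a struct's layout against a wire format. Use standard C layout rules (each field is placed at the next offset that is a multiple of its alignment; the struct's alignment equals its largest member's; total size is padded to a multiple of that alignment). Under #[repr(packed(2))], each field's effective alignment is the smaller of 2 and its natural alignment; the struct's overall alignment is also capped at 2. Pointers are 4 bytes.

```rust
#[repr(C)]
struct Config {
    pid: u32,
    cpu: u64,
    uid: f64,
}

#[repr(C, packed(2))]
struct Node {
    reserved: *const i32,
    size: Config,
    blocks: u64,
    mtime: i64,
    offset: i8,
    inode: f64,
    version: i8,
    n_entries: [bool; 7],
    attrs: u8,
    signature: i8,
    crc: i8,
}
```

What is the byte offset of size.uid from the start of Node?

Config: @0: pid [4B, align 4] → 4; +4 pad (align 8); @8: cpu [8B, align 8] → 16; @16: uid [8B, align 8] → 24; size 24, align 8
@0: reserved [4B, align 2] → 4
@4: size [24B, align 2] → 28
within Config: uid at 16
4 + 16 = 20

20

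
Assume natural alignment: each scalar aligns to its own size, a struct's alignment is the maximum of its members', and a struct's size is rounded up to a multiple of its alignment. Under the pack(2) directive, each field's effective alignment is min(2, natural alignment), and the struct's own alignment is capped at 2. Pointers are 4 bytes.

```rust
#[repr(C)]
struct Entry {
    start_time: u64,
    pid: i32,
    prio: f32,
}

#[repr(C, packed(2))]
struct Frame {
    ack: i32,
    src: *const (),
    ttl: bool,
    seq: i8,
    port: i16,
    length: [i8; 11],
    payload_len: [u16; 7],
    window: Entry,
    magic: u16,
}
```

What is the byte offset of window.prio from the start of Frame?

Entry: 0..8  start_time  (8B, 8-aligned); 8..12  pid  (4B, 4-aligned); 12..16  prio  (4B, 4-aligned); sizeof = 16, alignof = 8
0..4  ack  (4B, 2-aligned)
4..8  src  (4B, 2-aligned)
8..9  ttl  (1B, 1-aligned)
9..10  seq  (1B, 1-aligned)
10..12  port  (2B, 2-aligned)
12..23  length  (11B, 1-aligned)
23..24  -- padding (1B)
24..38  payload_len  (14B, 2-aligned)
38..54  window  (16B, 2-aligned)
within Entry: prio at 12
38 + 12 = 50

50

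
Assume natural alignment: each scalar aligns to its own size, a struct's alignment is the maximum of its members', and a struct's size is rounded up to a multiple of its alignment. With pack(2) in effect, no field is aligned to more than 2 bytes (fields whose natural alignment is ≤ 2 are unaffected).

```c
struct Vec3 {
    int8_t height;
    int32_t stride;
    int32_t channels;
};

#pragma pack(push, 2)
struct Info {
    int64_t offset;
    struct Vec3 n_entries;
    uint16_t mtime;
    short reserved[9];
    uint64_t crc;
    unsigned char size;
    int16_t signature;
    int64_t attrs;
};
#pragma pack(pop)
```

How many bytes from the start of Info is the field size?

48

Vec3: height at 0 (size 1, align 1) → ends 1; pad 3 to align 4 for stride; stride at 4 (size 4, align 4) → ends 8; channels at 8 (size 4, align 4) → ends 12; total 12 bytes, alignment 4
offset at 0 (size 8, align 2) → ends 8
n_entries at 8 (size 12, align 2) → ends 20
mtime at 20 (size 2, align 2) → ends 22
reserved at 22 (size 18, align 2) → ends 40
crc at 40 (size 8, align 2) → ends 48
size at 48 (size 1, align 1) → ends 49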